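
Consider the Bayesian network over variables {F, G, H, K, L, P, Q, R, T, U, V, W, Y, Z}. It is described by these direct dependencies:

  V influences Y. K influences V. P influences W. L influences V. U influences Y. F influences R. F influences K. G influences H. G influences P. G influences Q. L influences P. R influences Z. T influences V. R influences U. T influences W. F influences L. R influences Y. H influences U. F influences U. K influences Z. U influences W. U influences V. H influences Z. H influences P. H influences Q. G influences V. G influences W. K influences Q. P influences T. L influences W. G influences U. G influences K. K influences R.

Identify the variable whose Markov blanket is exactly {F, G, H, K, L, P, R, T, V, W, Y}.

U

The target node must have every member of {F, G, H, K, L, P, R, T, V, W, Y} as a parent, child, or co-parent, and no others.
Parents of U: F, G, H, R; children: V, W, Y; co-parents: G, K, L, P, R, T, V.
These exactly cover the given set, so the node is U.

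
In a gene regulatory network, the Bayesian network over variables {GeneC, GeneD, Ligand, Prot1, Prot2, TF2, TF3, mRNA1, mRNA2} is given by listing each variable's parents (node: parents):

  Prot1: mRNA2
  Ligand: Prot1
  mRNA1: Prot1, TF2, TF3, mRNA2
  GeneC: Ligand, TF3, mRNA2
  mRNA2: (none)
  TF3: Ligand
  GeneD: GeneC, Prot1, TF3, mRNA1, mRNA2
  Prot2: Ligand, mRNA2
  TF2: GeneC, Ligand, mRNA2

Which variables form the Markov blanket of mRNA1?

{GeneC, GeneD, Prot1, TF2, TF3, mRNA2}

By definition, MB(mRNA1) is built from mRNA1's parents, mRNA1's children, and the co-parents of mRNA1.
mRNA1's parents: Prot1, TF2, TF3, mRNA2.
Ch(mRNA1) = {GeneD}.
Other parents of mRNA1's children:
  GeneD's other parents are GeneC, Prot1, TF3, mRNA2.
MB(mRNA1) = {GeneC, GeneD, Prot1, TF2, TF3, mRNA2}.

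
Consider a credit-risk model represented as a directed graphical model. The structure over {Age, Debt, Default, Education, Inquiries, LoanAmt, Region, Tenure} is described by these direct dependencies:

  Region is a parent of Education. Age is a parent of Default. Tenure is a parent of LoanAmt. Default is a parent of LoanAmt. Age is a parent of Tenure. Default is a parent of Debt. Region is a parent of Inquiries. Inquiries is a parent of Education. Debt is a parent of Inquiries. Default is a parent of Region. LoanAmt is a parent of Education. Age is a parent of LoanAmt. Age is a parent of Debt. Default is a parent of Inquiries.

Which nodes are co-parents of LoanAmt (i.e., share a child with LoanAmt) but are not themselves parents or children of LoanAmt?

{Inquiries, Region}

Children of LoanAmt: Education.
  Education: Inquiries, Region
Excluding nodes already adjacent to LoanAmt (Age, Default, Education, Tenure), the co-parent-only contribution is {Inquiries, Region}.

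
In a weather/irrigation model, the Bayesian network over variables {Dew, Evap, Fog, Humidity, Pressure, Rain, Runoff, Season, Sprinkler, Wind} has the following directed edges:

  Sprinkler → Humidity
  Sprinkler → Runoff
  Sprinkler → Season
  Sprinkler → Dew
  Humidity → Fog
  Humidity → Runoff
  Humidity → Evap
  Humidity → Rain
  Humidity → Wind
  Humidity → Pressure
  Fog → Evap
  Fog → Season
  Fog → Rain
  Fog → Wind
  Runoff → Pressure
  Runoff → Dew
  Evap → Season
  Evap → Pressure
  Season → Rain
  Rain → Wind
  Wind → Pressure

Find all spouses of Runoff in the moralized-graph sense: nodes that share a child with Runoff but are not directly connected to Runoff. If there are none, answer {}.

Children of Runoff: Dew, Pressure.
  Pressure also has parents Evap, Humidity, Wind.
  Dew also has parent Sprinkler.
Excluding nodes already adjacent to Runoff (Dew, Humidity, Pressure, Sprinkler), the co-parent-only contribution is {Evap, Wind}.

{Evap, Wind}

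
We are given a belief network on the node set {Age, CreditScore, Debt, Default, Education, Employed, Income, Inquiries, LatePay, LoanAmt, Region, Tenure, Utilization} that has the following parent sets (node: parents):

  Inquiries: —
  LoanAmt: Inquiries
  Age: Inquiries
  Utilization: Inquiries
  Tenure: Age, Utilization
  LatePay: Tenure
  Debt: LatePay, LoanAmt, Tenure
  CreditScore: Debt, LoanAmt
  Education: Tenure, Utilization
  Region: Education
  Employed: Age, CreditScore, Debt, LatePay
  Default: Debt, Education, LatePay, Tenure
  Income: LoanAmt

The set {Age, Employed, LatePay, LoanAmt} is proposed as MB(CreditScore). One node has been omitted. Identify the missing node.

CreditScore has parents Debt, LoanAmt.
Ch(CreditScore) = {Employed}.
Other parents of CreditScore's children:
  Employed: Age, Debt, LatePay
MB(CreditScore) = {Age, Debt, Employed, LatePay, LoanAmt}.
Comparing with the claimed set, Debt is missing.

Debt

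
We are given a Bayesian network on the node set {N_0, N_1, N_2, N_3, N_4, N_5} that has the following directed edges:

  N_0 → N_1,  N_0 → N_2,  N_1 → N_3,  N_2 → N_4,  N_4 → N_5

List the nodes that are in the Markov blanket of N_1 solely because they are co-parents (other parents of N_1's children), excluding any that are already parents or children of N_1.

{}

Children of N_1: N_3.
  N_3: —
Excluding nodes already adjacent to N_1 (N_0, N_3), the co-parent-only contribution is {}.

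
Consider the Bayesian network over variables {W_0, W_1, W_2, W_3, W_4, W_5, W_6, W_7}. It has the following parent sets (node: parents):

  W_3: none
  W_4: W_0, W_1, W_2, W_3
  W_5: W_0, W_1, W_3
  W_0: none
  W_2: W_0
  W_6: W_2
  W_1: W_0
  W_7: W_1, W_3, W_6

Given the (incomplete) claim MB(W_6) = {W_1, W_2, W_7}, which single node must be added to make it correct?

W_3

Parents of W_6: W_2.
W_6 has child W_7.
Other parents of W_6's children:
  W_7: W_1, W_3
MB(W_6) = {W_1, W_2, W_3, W_7}.
Comparing with the claimed set, W_3 is missing.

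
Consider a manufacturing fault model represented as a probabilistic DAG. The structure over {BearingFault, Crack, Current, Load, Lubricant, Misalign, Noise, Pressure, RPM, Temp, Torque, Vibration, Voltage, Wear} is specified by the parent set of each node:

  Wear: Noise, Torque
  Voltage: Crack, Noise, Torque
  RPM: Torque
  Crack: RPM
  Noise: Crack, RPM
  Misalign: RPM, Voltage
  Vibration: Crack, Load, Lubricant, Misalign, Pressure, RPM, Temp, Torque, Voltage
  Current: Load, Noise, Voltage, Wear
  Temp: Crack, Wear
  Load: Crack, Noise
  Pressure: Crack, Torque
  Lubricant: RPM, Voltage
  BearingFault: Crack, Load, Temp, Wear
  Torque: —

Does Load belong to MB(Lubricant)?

Yes

Load is a co-parent of Lubricant: both are parents of Vibration.
So Load ∈ MB(Lubricant).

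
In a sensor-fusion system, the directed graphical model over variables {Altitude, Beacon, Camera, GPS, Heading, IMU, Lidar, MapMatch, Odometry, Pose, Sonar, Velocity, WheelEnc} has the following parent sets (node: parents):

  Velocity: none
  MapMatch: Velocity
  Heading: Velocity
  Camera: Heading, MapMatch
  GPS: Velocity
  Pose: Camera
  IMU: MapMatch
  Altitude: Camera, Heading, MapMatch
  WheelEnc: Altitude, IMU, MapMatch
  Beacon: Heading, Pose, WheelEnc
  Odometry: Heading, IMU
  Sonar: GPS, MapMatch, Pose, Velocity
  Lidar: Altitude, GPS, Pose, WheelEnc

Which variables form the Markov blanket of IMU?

A node's Markov blanket = Pa ∪ Ch ∪ (parents of Ch other than the node itself).
IMU's children: Odometry, WheelEnc.
IMU's parents: MapMatch.
For each child, the remaining parents (spouses of IMU):
  WheelEnc: Altitude, MapMatch
  Odometry: Heading
MB(IMU) = {Altitude, Heading, MapMatch, Odometry, WheelEnc}.

{Altitude, Heading, MapMatch, Odometry, WheelEnc}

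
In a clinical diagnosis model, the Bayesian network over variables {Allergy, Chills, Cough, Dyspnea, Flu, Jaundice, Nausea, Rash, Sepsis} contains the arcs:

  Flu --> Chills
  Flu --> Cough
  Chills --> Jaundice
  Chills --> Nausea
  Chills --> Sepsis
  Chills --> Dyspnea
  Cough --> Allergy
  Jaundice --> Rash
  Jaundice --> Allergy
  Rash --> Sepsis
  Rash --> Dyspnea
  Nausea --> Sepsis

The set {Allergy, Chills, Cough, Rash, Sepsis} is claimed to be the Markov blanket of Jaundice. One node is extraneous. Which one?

Sepsis

The Markov blanket of a node is its parents, its children, and the other parents of its children.
Jaundice has parent Chills.
Ch(Jaundice) = {Allergy, Rash}.
Co-parents of Jaundice (other parents of its children):
  Rash has no other parent.
  parents(Allergy) \ {Jaundice} = {Cough}.
MB(Jaundice) = {Allergy, Chills, Cough, Rash}.
Sepsis is neither a parent, child, nor co-parent of Jaundice, so it does not belong.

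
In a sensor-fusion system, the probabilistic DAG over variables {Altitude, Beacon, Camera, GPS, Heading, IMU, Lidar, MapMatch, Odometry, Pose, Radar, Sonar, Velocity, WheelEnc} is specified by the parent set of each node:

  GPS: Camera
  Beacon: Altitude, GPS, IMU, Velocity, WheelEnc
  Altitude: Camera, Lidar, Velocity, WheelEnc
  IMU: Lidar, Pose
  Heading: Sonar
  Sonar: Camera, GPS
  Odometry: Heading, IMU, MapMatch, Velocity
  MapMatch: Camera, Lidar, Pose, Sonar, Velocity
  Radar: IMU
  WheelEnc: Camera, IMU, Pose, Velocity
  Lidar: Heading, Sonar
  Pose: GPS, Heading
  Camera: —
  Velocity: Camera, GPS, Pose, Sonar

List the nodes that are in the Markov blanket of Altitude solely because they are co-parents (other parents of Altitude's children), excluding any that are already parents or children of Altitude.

Children of Altitude: Beacon.
  Beacon: GPS, IMU, Velocity, WheelEnc
Excluding nodes already adjacent to Altitude (Beacon, Camera, Lidar, Velocity, WheelEnc), the co-parent-only contribution is {GPS, IMU}.

{GPS, IMU}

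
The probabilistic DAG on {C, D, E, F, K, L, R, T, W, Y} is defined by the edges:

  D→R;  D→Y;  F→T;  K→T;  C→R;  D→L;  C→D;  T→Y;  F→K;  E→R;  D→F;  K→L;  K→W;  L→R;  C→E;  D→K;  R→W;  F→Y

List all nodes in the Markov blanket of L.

The Markov blanket of a node is its parents, its children, and the other parents of its children.
Parents of L: D, K.
Children of L: R.
Co-parents of L (other parents of its children):
  parents(R) \ {L} = {C, D, E}.
MB(L) = {C, D, E, K, R}.

{C, D, E, K, R}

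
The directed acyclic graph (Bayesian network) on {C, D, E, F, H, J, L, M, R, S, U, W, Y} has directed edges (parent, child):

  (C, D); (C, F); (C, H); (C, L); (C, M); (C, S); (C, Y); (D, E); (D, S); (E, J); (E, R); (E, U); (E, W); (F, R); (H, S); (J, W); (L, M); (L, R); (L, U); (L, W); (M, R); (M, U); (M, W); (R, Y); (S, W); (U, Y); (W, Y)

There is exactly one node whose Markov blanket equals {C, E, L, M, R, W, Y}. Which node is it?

U

The target node must have every member of {C, E, L, M, R, W, Y} as a parent, child, or co-parent, and no others.
Parents of U: E, L, M; children: Y; co-parents: C, R, W.
These exactly cover the given set, so the node is U.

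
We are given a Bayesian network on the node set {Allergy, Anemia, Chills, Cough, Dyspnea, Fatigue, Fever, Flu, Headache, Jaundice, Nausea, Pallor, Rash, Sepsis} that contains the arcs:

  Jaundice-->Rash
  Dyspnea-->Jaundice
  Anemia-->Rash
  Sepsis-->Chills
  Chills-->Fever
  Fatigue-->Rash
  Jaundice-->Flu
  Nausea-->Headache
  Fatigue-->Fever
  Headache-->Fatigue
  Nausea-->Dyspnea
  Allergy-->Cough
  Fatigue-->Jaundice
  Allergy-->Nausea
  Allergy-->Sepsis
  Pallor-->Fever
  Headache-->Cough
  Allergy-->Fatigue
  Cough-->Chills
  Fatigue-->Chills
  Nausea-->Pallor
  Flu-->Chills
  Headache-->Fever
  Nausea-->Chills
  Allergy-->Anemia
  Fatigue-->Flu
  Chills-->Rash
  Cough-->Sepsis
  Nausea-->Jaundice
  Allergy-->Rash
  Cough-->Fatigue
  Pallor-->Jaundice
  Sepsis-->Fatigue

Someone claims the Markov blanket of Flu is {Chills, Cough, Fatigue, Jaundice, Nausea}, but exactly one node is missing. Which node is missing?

Recall MB(v) = parents ∪ children ∪ spouses, where spouses are the other parents of v's children.
Ch(Flu) = {Chills}.
Flu's parents: Fatigue, Jaundice.
Parents of each child, excluding Flu:
  Chills also has parents Cough, Fatigue, Nausea, Sepsis.
MB(Flu) = {Chills, Cough, Fatigue, Jaundice, Nausea, Sepsis}.
Comparing with the claimed set, Sepsis is missing.

Sepsis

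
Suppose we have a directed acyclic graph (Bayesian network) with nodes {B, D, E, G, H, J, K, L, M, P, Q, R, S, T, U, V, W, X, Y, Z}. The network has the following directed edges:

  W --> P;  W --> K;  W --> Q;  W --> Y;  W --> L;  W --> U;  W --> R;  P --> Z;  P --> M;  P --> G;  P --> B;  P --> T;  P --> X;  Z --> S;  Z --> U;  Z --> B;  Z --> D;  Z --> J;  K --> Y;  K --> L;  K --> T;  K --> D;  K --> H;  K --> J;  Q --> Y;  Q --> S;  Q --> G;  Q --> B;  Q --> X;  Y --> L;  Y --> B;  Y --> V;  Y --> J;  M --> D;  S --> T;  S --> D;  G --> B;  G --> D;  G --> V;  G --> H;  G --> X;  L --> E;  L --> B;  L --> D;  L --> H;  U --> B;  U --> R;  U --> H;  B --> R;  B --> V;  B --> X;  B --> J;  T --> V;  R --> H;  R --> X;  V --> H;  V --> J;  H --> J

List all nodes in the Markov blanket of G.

G's parents: P, Q.
G's children: B, D, H, V, X.
Co-parents of G (other parents of its children):
  B: L, P, Q, U, Y, Z
  D: K, L, M, S, Z
  V: B, T, Y
  H: K, L, R, U, V
  X: B, P, Q, R
Taking the union gives {B, D, H, K, L, M, P, Q, R, S, T, U, V, X, Y, Z}.

{B, D, H, K, L, M, P, Q, R, S, T, U, V, X, Y, Z}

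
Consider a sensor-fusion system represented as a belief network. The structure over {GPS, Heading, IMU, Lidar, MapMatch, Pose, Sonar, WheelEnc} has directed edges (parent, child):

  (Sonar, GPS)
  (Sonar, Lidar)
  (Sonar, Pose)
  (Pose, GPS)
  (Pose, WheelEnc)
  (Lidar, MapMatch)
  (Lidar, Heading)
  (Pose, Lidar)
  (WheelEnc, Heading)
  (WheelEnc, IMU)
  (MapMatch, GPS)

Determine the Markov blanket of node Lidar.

Lidar's parents: Pose, Sonar.
Ch(Lidar) = {Heading, MapMatch}.
Co-parents of Lidar (other parents of its children):
  MapMatch: no additional parents.
  Heading also has parent WheelEnc.
MB(Lidar) = {Heading, MapMatch, Pose, Sonar, WheelEnc}.

{Heading, MapMatch, Pose, Sonar, WheelEnc}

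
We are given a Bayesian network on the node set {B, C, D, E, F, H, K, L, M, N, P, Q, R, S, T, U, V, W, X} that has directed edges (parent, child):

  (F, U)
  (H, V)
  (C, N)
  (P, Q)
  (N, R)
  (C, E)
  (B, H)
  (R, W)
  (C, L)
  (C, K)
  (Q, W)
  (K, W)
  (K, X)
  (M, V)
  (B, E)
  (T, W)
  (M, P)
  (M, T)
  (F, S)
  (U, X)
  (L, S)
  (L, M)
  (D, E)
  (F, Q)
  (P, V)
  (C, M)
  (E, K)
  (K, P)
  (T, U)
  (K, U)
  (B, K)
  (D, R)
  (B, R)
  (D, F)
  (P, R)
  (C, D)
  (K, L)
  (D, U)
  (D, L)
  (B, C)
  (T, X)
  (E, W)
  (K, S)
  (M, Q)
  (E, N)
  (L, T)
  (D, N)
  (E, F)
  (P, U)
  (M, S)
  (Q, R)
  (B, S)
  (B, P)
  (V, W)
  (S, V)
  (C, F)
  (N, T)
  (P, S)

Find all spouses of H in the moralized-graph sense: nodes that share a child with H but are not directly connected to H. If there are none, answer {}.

Children of H: V.
  V: M, P, S
Excluding nodes already adjacent to H (B, V), the co-parent-only contribution is {M, P, S}.

{M, P, S}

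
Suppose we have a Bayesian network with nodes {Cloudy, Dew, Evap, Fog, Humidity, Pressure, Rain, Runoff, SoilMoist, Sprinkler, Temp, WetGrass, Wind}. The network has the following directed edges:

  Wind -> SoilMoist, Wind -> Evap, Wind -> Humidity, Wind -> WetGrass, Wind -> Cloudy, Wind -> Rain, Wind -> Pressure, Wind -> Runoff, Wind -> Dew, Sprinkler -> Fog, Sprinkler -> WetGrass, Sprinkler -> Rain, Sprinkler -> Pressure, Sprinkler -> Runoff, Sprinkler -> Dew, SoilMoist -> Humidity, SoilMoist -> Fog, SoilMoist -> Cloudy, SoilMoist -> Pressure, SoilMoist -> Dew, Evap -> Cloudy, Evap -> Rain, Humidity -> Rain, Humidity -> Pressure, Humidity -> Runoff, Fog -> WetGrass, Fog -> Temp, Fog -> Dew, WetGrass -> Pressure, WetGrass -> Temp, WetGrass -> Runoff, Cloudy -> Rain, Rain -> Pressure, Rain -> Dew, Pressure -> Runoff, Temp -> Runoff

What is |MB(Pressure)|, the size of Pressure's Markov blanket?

Recall MB(v) = parents ∪ children ∪ spouses, where spouses are the other parents of v's children.
Pressure's parents: Humidity, Rain, SoilMoist, Sprinkler, WetGrass, Wind.
Pressure has child Runoff.
Other parents of Pressure's children:
  Runoff's other parents are Humidity, Sprinkler, Temp, WetGrass, Wind.
MB(Pressure) = {Humidity, Rain, Runoff, SoilMoist, Sprinkler, Temp, WetGrass, Wind}, which has 8 nodes.

8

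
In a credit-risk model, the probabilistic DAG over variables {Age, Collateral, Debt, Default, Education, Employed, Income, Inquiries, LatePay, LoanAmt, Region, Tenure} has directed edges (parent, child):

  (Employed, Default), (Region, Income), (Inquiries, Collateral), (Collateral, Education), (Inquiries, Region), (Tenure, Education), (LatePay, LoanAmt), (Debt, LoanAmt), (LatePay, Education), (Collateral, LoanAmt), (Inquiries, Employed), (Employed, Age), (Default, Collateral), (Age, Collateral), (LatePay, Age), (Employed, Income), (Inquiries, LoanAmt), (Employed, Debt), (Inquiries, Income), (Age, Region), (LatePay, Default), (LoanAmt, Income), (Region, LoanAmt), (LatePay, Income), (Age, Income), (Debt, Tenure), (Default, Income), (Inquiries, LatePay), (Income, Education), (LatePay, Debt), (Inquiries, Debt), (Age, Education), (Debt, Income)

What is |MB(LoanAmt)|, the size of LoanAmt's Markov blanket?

9

Recall MB(v) = parents ∪ children ∪ spouses, where spouses are the other parents of v's children.
Parents of LoanAmt: Collateral, Debt, Inquiries, LatePay, Region.
LoanAmt has child Income.
Parents of each child, excluding LoanAmt:
  Income's other parents are Age, Debt, Default, Employed, Inquiries, LatePay, Region.
MB(LoanAmt) = {Age, Collateral, Debt, Default, Employed, Income, Inquiries, LatePay, Region}, which has 9 nodes.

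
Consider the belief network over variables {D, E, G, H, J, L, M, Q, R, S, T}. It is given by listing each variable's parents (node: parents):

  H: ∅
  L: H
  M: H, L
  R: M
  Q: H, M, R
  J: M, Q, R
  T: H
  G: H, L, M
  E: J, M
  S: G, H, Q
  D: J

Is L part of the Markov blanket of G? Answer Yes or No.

Yes

L is a parent of G.
So L ∈ MB(G).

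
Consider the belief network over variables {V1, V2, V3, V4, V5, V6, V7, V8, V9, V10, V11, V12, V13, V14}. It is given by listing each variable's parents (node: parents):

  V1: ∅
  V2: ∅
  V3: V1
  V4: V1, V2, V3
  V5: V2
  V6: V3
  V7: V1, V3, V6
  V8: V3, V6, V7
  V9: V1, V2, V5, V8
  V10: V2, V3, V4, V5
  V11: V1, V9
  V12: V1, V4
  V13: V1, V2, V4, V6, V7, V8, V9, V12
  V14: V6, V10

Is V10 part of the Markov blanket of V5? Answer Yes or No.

Yes

V10 is a child of V5.
So V10 ∈ MB(V5).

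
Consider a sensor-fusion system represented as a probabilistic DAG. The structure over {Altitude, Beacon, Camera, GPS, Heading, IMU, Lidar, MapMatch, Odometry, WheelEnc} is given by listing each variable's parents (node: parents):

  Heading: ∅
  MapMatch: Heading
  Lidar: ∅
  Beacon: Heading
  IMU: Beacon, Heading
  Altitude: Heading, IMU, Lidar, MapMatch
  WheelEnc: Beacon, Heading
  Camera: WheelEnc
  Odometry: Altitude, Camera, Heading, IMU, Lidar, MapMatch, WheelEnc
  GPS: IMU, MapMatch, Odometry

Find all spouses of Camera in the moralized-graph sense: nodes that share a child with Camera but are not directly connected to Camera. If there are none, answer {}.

{Altitude, Heading, IMU, Lidar, MapMatch}

Children of Camera: Odometry.
  parents(Odometry) \ {Camera} = {Altitude, Heading, IMU, Lidar, MapMatch, WheelEnc}.
Excluding nodes already adjacent to Camera (Odometry, WheelEnc), the co-parent-only contribution is {Altitude, Heading, IMU, Lidar, MapMatch}.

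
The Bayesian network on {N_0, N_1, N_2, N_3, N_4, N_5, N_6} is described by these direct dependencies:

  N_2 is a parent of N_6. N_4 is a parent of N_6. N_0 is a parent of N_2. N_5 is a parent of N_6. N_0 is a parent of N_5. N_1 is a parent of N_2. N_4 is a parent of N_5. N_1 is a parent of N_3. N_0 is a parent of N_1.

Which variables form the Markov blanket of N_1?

By definition, MB(N_1) is built from N_1's parents, N_1's children, and the co-parents of N_1.
Pa(N_1) = {N_0}.
N_1 has children N_2, N_3.
Co-parents of N_1 (other parents of its children):
  N_2: N_0
  N_3: —
Taking the union gives {N_0, N_2, N_3}.

{N_0, N_2, N_3}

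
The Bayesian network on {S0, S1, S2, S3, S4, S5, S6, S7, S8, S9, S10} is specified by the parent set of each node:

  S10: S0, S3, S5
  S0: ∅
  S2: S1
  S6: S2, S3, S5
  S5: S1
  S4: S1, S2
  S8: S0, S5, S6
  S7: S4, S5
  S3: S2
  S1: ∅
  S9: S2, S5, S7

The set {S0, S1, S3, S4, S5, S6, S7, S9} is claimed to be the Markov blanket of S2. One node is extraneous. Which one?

Pa(S2) = {S1}.
S2 has children S3, S4, S6, S9.
For each child, the remaining parents (spouses of S2):
  S3: —
  S4: S1
  S6: S3, S5
  S9: S5, S7
MB(S2) = {S1, S3, S4, S5, S6, S7, S9}.
S0 is neither a parent, child, nor co-parent of S2, so it does not belong.

S0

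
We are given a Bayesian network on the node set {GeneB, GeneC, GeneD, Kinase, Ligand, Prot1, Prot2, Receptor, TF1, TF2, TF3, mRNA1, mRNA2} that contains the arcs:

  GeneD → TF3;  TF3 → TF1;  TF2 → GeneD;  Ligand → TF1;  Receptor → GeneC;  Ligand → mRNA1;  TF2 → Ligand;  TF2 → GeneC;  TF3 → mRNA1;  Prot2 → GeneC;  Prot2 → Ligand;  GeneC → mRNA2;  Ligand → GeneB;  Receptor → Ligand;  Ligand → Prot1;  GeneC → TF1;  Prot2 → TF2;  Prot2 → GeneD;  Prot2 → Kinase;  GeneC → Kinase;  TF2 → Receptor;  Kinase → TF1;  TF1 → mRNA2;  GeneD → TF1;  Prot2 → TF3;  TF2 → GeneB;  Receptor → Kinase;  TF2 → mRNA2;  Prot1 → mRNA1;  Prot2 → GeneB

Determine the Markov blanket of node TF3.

{GeneC, GeneD, Kinase, Ligand, Prot1, Prot2, TF1, mRNA1}

The Markov blanket of a node is its parents, its children, and the other parents of its children.
Pa(TF3) = {GeneD, Prot2}.
TF3 has children TF1, mRNA1.
Co-parents of TF3 (other parents of its children):
  mRNA1 also has parents Ligand, Prot1.
  TF1's other parents are GeneC, GeneD, Kinase, Ligand.
So the Markov blanket of TF3 is {GeneC, GeneD, Kinase, Ligand, Prot1, Prot2, TF1, mRNA1}.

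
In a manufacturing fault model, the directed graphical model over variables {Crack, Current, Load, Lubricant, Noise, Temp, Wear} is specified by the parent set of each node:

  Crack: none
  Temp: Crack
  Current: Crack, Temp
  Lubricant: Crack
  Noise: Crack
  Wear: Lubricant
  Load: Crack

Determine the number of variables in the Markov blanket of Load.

1

By definition, MB(Load) is built from Load's parents, Load's children, and the co-parents of Load.
Parents of Load: Crack.
Load's children: none.
With no children, Load has no spouses; the co-parent set is empty.
MB(Load) = {Crack}, which has 1 node.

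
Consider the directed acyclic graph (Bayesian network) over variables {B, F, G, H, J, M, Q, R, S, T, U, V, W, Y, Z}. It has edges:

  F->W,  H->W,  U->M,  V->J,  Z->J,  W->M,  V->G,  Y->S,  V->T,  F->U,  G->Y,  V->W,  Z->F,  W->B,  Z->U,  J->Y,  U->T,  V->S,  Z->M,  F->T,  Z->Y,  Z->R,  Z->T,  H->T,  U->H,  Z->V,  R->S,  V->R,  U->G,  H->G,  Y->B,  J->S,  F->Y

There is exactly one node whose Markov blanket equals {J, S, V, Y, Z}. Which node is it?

R

The target node must have every member of {J, S, V, Y, Z} as a parent, child, or co-parent, and no others.
Parents of R: V, Z; children: S; co-parents: J, V, Y.
These exactly cover the given set, so the node is R.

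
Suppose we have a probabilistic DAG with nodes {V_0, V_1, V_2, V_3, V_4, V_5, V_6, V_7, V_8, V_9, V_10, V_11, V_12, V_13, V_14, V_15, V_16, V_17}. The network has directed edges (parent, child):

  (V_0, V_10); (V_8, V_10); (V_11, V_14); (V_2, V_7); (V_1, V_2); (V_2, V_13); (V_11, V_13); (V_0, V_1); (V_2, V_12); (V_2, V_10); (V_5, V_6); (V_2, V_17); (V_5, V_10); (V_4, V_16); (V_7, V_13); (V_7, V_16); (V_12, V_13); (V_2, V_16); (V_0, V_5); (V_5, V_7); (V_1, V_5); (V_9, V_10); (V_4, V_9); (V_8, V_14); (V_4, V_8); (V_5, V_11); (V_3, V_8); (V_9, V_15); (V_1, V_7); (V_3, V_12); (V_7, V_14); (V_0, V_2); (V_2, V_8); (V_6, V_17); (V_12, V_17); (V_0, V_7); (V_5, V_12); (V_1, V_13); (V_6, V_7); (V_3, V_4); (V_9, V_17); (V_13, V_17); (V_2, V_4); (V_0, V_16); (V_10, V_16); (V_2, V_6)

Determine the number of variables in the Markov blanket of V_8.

A node's Markov blanket = Pa ∪ Ch ∪ (parents of Ch other than the node itself).
V_8's parents: V_2, V_3, V_4.
V_8's children: V_10, V_14.
Co-parents of V_8 (other parents of its children):
  parents(V_10) \ {V_8} = {V_0, V_2, V_5, V_9}.
  V_14's other parents are V_7, V_11.
MB(V_8) = {V_0, V_2, V_3, V_4, V_5, V_7, V_9, V_10, V_11, V_14}, which has 10 nodes.

10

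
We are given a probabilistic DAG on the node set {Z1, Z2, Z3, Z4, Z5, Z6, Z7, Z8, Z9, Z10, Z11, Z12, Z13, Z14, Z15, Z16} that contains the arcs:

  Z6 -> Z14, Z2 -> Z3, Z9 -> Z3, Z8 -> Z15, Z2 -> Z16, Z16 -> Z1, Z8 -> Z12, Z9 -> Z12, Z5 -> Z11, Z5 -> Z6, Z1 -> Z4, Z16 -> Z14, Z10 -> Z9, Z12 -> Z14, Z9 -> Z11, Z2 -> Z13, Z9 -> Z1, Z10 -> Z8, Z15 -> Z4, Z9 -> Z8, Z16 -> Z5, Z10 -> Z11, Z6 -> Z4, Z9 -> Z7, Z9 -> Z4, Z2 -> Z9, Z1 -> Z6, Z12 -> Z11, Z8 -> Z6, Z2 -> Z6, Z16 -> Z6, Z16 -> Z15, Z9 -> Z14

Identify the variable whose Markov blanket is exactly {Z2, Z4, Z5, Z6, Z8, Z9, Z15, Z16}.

Z1

The target node must have every member of {Z2, Z4, Z5, Z6, Z8, Z9, Z15, Z16} as a parent, child, or co-parent, and no others.
Parents of Z1: Z9, Z16; children: Z4, Z6; co-parents: Z2, Z5, Z6, Z8, Z9, Z15, Z16.
These exactly cover the given set, so the node is Z1.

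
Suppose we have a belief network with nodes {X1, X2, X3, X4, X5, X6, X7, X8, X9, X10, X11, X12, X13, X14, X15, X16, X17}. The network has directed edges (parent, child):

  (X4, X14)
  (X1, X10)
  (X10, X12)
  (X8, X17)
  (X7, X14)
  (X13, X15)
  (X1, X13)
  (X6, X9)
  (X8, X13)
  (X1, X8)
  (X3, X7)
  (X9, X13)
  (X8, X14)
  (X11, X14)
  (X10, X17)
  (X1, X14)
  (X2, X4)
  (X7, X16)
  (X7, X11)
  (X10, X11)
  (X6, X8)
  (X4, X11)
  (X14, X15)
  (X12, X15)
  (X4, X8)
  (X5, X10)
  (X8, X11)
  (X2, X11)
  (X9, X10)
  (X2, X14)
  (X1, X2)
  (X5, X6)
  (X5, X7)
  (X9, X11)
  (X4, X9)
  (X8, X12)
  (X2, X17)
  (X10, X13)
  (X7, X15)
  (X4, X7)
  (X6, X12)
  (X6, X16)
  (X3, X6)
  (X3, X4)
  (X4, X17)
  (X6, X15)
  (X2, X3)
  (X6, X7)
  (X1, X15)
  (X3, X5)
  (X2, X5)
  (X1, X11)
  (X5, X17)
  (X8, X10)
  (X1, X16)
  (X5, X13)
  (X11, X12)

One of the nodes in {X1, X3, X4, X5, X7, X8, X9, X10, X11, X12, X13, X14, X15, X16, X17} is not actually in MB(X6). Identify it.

Recall MB(v) = parents ∪ children ∪ spouses, where spouses are the other parents of v's children.
Children of X6: X7, X8, X9, X12, X15, X16.
X6 has parents X3, X5.
For each child, the remaining parents (spouses of X6):
  X7's other parents are X3, X4, X5.
  X8's other parents are X1, X4.
  X9 also has parent X4.
  parents(X12) \ {X6} = {X8, X10, X11}.
  X15 also has parents X1, X7, X12, X13, X14.
  parents(X16) \ {X6} = {X1, X7}.
MB(X6) = {X1, X3, X4, X5, X7, X8, X9, X10, X11, X12, X13, X14, X15, X16}.
X17 is neither a parent, child, nor co-parent of X6, so it does not belong.

X17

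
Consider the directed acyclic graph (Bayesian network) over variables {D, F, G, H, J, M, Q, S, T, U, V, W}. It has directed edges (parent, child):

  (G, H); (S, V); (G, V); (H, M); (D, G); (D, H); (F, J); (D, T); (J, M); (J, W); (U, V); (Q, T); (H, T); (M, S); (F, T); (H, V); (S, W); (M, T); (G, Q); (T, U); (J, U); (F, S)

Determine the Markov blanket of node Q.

Q's children: T.
Pa(Q) = {G}.
Parents of each child, excluding Q:
  T's other parents are D, F, H, M.
MB(Q) = {D, F, G, H, M, T}.

{D, F, G, H, M, T}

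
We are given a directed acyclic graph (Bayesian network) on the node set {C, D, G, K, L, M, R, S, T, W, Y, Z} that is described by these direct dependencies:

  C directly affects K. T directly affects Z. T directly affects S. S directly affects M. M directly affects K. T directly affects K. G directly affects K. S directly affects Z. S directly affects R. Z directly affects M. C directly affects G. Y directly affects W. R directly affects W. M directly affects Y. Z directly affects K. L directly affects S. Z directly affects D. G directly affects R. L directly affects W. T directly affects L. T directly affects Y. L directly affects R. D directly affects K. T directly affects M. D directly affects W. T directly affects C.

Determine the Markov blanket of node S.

Recall MB(v) = parents ∪ children ∪ spouses, where spouses are the other parents of v's children.
Parents of S: L, T.
S has children M, R, Z.
Other parents of S's children:
  Z: T
  M: T, Z
  R: G, L
Union: {L, T} ∪ {M, R, Z} ∪ {G, L, T, Z} = {G, L, M, R, T, Z}.

{G, L, M, R, T, Z}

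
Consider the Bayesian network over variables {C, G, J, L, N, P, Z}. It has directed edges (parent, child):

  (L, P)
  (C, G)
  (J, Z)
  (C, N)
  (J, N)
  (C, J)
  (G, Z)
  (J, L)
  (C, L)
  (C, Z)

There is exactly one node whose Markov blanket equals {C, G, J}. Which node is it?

Z

The target node must have every member of {C, G, J} as a parent, child, or co-parent, and no others.
Parents of Z: C, G, J; children: none; co-parents: none.
These exactly cover the given set, so the node is Z.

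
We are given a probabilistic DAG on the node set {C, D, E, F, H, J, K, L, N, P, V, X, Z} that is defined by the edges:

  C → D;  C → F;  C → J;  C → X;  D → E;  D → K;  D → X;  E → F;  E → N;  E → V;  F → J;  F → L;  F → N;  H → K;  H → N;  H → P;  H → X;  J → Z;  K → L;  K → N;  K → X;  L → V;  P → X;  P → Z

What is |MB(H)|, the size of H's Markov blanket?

Recall MB(v) = parents ∪ children ∪ spouses, where spouses are the other parents of v's children.
Parents of H: none.
H's children: K, N, P, X.
Co-parents of H (other parents of its children):
  parents(K) \ {H} = {D}.
  N's other parents are E, F, K.
  P has no other parent.
  parents(X) \ {H} = {C, D, K, P}.
MB(H) = {C, D, E, F, K, N, P, X}, which has 8 nodes.

8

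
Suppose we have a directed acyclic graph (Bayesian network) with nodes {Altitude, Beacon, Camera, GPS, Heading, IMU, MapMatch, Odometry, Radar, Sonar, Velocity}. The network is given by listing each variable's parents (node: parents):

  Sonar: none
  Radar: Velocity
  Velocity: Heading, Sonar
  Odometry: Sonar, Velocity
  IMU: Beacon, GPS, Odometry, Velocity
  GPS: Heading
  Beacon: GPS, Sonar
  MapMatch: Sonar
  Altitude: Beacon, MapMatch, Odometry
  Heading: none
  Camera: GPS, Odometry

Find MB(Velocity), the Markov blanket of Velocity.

A node's Markov blanket = Pa ∪ Ch ∪ (parents of Ch other than the node itself).
Velocity's parents: Heading, Sonar.
Velocity's children: IMU, Odometry, Radar.
Co-parents of Velocity (other parents of its children):
  Radar: no additional parents.
  parents(Odometry) \ {Velocity} = {Sonar}.
  IMU also has parents Beacon, GPS, Odometry.
So the Markov blanket of Velocity is {Beacon, GPS, Heading, IMU, Odometry, Radar, Sonar}.

{Beacon, GPS, Heading, IMU, Odometry, Radar, Sonar}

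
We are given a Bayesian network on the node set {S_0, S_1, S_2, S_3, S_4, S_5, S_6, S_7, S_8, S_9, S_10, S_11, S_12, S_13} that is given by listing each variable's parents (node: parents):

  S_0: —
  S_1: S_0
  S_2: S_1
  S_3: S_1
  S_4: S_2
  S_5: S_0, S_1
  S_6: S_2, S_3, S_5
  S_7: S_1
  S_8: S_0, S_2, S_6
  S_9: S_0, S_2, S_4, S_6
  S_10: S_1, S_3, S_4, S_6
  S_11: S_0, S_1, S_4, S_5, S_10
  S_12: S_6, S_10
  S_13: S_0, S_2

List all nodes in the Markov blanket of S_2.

The Markov blanket of a node is its parents, its children, and the other parents of its children.
Ch(S_2) = {S_4, S_6, S_8, S_9, S_13}.
Parents of S_2: S_1.
Co-parents of S_2 (other parents of its children):
  S_4: no additional parents.
  parents(S_6) \ {S_2} = {S_3, S_5}.
  S_8 also has parents S_0, S_6.
  S_9 also has parents S_0, S_4, S_6.
  S_13 also has parent S_0.
So the Markov blanket of S_2 is {S_0, S_1, S_3, S_4, S_5, S_6, S_8, S_9, S_13}.

{S_0, S_1, S_3, S_4, S_5, S_6, S_8, S_9, S_13}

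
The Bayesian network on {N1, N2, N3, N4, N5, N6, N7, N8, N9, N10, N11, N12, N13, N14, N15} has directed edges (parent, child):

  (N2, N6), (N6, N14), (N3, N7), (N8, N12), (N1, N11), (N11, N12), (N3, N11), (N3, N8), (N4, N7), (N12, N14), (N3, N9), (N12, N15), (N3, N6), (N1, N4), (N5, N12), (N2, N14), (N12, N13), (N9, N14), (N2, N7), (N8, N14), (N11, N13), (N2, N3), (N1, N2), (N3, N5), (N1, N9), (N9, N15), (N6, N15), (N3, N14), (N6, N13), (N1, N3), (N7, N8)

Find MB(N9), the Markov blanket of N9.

{N1, N2, N3, N6, N8, N12, N14, N15}

A node's Markov blanket = Pa ∪ Ch ∪ (parents of Ch other than the node itself).
Pa(N9) = {N1, N3}.
N9 has children N14, N15.
For each child, the remaining parents (spouses of N9):
  N14 also has parents N2, N3, N6, N8, N12.
  N15 also has parents N6, N12.
So the Markov blanket of N9 is {N1, N2, N3, N6, N8, N12, N14, N15}.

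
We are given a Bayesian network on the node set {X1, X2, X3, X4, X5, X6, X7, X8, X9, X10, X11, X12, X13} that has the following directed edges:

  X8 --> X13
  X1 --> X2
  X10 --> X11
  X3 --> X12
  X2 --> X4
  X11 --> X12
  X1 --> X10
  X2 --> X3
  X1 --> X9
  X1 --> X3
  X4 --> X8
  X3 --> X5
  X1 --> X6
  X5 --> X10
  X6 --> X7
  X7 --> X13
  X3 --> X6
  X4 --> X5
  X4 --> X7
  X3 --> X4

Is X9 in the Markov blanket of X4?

Parents of X4: X2, X3.
Ch(X4) = {X5, X7, X8}.
Parents of each child, excluding X4:
  X5: X3
  X7: X6
  X8: —
MB(X4) = {X2, X3, X5, X6, X7, X8}; X9 is not in this set.

No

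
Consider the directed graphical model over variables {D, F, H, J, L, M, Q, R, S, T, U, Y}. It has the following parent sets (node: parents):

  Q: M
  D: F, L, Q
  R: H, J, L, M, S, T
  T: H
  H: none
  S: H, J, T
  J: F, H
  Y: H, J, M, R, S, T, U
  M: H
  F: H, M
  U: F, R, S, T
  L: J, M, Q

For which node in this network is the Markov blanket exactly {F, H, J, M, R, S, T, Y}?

U

The target node must have every member of {F, H, J, M, R, S, T, Y} as a parent, child, or co-parent, and no others.
Parents of U: F, R, S, T; children: Y; co-parents: H, J, M, R, S, T.
These exactly cover the given set, so the node is U.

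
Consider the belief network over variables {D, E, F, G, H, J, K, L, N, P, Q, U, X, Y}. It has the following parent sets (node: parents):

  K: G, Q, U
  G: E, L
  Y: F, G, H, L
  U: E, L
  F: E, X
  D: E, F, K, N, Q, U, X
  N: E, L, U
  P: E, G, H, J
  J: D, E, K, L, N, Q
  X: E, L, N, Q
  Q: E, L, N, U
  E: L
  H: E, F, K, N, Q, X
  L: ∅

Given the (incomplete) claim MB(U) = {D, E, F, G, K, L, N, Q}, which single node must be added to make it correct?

A node's Markov blanket = Pa ∪ Ch ∪ (parents of Ch other than the node itself).
U has parents E, L.
U has children D, K, N, Q.
For each child, the remaining parents (spouses of U):
  N: E, L
  Q: E, L, N
  K: G, Q
  D: E, F, K, N, Q, X
MB(U) = {D, E, F, G, K, L, N, Q, X}.
Comparing with the claimed set, X is missing.

X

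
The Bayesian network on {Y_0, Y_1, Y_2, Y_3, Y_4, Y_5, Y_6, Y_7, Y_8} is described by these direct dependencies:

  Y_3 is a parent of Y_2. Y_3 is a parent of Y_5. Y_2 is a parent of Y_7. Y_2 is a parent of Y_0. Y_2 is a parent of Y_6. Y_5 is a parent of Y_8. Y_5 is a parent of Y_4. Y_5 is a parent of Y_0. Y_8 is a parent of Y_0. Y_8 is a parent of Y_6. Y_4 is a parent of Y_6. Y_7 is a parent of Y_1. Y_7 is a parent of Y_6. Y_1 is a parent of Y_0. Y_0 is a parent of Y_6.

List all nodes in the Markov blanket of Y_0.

{Y_1, Y_2, Y_4, Y_5, Y_6, Y_7, Y_8}

By definition, MB(Y_0) is built from Y_0's parents, Y_0's children, and the co-parents of Y_0.
Y_0's parents: Y_1, Y_2, Y_5, Y_8.
Y_0 has child Y_6.
Co-parents of Y_0 (other parents of its children):
  Y_6's other parents are Y_2, Y_4, Y_7, Y_8.
Union: {Y_1, Y_2, Y_5, Y_8} ∪ {Y_6} ∪ {Y_2, Y_4, Y_7, Y_8} = {Y_1, Y_2, Y_4, Y_5, Y_6, Y_7, Y_8}.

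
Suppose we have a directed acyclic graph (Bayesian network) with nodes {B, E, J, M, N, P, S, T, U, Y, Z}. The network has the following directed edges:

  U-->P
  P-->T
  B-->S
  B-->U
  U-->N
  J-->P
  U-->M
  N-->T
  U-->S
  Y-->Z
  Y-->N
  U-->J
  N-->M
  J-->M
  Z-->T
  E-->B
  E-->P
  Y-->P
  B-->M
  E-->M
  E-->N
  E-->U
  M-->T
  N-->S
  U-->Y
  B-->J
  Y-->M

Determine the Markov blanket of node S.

{B, N, U}

Recall MB(v) = parents ∪ children ∪ spouses, where spouses are the other parents of v's children.
Pa(S) = {B, N, U}.
S has no children.
S has no children, so there are no co-parents.
Taking the union gives {B, N, U}.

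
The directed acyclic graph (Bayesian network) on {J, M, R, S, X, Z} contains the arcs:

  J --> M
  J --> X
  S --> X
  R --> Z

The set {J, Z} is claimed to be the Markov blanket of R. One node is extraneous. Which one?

Recall MB(v) = parents ∪ children ∪ spouses, where spouses are the other parents of v's children.
Parents of R: none.
R has child Z.
For each child, the remaining parents (spouses of R):
  Z: no additional parents.
MB(R) = {Z}.
J is neither a parent, child, nor co-parent of R, so it does not belong.

J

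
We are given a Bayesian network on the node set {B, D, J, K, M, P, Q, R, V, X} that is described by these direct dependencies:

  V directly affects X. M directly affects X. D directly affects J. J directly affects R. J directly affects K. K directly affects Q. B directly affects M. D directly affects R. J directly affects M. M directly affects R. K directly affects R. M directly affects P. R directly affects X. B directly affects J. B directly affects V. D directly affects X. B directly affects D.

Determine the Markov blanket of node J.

Recall MB(v) = parents ∪ children ∪ spouses, where spouses are the other parents of v's children.
Pa(J) = {B, D}.
Children of J: K, M, R.
Parents of each child, excluding J:
  K has no other parent.
  parents(M) \ {J} = {B}.
  R also has parents D, K, M.
Union: {B, D} ∪ {K, M, R} ∪ {B, D, K, M} = {B, D, K, M, R}.

{B, D, K, M, R}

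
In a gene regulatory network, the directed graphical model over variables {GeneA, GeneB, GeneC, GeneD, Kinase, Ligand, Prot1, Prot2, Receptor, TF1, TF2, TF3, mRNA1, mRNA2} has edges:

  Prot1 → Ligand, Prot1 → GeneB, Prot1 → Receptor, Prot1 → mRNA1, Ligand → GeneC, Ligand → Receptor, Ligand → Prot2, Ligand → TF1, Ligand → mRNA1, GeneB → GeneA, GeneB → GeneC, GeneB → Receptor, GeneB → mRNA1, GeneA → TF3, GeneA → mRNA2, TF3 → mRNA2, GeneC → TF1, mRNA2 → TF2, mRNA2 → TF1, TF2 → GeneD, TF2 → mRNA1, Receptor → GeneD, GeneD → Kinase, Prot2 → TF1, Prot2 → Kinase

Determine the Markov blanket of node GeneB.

Pa(GeneB) = {Prot1}.
GeneB has children GeneA, GeneC, Receptor, mRNA1.
For each child, the remaining parents (spouses of GeneB):
  GeneA has no other parent.
  GeneC also has parent Ligand.
  Receptor also has parents Ligand, Prot1.
  mRNA1 also has parents Ligand, Prot1, TF2.
So the Markov blanket of GeneB is {GeneA, GeneC, Ligand, Prot1, Receptor, TF2, mRNA1}.

{GeneA, GeneC, Ligand, Prot1, Receptor, TF2, mRNA1}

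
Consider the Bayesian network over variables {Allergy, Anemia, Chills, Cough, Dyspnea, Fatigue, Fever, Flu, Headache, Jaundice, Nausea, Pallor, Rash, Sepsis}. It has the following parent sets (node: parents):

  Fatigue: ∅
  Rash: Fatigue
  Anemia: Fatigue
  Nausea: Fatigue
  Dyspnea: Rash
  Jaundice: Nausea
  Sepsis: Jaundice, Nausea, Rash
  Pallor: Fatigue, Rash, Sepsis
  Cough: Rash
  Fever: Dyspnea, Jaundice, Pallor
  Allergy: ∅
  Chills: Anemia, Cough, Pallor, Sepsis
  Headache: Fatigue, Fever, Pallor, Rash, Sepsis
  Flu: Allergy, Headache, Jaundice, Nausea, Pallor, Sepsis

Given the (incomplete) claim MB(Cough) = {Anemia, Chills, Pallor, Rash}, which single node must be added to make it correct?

Sepsis

Parents of Cough: Rash.
Cough's children: Chills.
Co-parents of Cough (other parents of its children):
  Chills's other parents are Anemia, Pallor, Sepsis.
MB(Cough) = {Anemia, Chills, Pallor, Rash, Sepsis}.
Comparing with the claimed set, Sepsis is missing.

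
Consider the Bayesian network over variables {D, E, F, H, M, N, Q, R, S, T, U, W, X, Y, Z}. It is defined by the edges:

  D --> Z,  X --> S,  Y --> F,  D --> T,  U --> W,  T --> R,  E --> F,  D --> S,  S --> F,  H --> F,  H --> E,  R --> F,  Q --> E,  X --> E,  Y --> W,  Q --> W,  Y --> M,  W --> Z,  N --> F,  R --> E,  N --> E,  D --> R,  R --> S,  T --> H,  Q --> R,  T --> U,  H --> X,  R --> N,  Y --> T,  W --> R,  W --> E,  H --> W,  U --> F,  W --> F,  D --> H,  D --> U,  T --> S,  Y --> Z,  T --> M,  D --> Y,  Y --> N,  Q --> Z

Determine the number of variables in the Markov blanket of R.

12

The Markov blanket of a node is its parents, its children, and the other parents of its children.
Children of R: E, F, N, S.
Pa(R) = {D, Q, T, W}.
Parents of each child, excluding R:
  N: Y
  S: D, T, X
  E: H, N, Q, W, X
  F: E, H, N, S, U, W, Y
MB(R) = {D, E, F, H, N, Q, S, T, U, W, X, Y}, which has 12 nodes.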